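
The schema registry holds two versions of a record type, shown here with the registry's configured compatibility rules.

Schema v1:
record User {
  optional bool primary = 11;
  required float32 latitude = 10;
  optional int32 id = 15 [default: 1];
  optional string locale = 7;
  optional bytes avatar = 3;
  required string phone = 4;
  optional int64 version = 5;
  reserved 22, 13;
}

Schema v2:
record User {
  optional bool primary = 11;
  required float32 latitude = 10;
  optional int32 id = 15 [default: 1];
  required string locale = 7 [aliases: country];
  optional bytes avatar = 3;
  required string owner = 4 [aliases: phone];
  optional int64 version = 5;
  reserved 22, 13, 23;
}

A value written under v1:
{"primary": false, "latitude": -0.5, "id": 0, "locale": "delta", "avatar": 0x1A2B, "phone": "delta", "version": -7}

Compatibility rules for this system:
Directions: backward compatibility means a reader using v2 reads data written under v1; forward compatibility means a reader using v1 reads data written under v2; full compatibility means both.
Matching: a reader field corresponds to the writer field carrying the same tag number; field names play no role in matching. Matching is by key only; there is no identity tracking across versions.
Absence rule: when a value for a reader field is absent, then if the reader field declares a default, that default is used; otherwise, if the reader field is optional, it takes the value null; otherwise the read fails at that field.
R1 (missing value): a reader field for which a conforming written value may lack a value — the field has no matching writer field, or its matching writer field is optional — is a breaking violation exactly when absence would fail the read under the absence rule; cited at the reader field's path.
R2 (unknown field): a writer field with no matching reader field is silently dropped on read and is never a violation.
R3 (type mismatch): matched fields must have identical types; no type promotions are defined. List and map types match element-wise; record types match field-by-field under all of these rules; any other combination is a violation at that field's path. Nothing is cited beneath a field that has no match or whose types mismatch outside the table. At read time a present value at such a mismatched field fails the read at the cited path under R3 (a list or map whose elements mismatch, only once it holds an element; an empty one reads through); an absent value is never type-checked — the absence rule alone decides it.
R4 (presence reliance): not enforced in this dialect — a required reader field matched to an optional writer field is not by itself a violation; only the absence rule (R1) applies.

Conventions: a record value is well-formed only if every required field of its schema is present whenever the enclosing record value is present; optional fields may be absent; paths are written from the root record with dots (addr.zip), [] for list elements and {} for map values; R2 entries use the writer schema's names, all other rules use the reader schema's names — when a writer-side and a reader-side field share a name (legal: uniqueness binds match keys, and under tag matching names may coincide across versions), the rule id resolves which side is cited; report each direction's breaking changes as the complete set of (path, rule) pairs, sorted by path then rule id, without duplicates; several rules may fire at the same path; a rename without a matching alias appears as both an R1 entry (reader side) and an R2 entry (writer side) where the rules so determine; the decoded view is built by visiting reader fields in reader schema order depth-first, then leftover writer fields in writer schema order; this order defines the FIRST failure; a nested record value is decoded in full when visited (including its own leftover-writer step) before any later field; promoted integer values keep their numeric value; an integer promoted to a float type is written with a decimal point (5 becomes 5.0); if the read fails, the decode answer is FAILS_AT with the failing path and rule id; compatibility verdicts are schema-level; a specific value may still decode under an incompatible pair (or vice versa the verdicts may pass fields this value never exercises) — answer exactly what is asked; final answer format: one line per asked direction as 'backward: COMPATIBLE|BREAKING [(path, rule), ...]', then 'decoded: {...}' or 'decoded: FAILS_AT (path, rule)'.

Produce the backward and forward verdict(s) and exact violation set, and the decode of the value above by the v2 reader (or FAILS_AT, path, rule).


backward: BREAKING [(locale, R1)]; forward: COMPATIBLE []; decoded: {"primary": false, "latitude": -0.5, "id": 0, "locale": "delta", "avatar": 0x1A2B, "owner": "delta", "version": -7}

in User below, arrows point writer -> reader
backward for User (reader v2, writer v1):
  primary: paired with writer primary (bool -> bool; writer optional)
  latitude: paired with writer latitude (float32 -> float32; writer required)
  id: paired with writer id (int32 -> int32; writer optional)
  locale: paired with writer locale (string -> string; writer optional)
  avatar: paired with writer avatar (bytes -> bytes; writer optional)
  owner: paired with writer phone (string -> string; writer required)
  version: paired with writer version (int64 -> int64; writer optional)
  violation R1 at locale
  backward on User therefore BREAKING (1)
forward for User (reader v1, writer v2):
  primary: paired with writer primary (bool -> bool; writer optional)
  latitude: paired with writer latitude (float32 -> float32; writer required)
  id: paired with writer id (int32 -> int32; writer optional)
  locale: paired with writer locale (string -> string; writer required)
  avatar: paired with writer avatar (bytes -> bytes; writer optional)
  phone: paired with writer owner (string -> string; writer required)
  version: paired with writer version (int64 -> int64; writer optional)
  => no violations; forward on User: COMPATIBLE
decoding the User value with the v2 reader:
  primary := false
  latitude := -0.5
  id := 0
  locale := "delta"
  avatar := 0x1A2B
  owner := "delta" (from writer phone)
  version := -7
  => decoded: {"primary": false, "latitude": -0.5, "id": 0, "locale": "delta", "avatar": 0x1A2B, "owner": "delta", "version": -7}


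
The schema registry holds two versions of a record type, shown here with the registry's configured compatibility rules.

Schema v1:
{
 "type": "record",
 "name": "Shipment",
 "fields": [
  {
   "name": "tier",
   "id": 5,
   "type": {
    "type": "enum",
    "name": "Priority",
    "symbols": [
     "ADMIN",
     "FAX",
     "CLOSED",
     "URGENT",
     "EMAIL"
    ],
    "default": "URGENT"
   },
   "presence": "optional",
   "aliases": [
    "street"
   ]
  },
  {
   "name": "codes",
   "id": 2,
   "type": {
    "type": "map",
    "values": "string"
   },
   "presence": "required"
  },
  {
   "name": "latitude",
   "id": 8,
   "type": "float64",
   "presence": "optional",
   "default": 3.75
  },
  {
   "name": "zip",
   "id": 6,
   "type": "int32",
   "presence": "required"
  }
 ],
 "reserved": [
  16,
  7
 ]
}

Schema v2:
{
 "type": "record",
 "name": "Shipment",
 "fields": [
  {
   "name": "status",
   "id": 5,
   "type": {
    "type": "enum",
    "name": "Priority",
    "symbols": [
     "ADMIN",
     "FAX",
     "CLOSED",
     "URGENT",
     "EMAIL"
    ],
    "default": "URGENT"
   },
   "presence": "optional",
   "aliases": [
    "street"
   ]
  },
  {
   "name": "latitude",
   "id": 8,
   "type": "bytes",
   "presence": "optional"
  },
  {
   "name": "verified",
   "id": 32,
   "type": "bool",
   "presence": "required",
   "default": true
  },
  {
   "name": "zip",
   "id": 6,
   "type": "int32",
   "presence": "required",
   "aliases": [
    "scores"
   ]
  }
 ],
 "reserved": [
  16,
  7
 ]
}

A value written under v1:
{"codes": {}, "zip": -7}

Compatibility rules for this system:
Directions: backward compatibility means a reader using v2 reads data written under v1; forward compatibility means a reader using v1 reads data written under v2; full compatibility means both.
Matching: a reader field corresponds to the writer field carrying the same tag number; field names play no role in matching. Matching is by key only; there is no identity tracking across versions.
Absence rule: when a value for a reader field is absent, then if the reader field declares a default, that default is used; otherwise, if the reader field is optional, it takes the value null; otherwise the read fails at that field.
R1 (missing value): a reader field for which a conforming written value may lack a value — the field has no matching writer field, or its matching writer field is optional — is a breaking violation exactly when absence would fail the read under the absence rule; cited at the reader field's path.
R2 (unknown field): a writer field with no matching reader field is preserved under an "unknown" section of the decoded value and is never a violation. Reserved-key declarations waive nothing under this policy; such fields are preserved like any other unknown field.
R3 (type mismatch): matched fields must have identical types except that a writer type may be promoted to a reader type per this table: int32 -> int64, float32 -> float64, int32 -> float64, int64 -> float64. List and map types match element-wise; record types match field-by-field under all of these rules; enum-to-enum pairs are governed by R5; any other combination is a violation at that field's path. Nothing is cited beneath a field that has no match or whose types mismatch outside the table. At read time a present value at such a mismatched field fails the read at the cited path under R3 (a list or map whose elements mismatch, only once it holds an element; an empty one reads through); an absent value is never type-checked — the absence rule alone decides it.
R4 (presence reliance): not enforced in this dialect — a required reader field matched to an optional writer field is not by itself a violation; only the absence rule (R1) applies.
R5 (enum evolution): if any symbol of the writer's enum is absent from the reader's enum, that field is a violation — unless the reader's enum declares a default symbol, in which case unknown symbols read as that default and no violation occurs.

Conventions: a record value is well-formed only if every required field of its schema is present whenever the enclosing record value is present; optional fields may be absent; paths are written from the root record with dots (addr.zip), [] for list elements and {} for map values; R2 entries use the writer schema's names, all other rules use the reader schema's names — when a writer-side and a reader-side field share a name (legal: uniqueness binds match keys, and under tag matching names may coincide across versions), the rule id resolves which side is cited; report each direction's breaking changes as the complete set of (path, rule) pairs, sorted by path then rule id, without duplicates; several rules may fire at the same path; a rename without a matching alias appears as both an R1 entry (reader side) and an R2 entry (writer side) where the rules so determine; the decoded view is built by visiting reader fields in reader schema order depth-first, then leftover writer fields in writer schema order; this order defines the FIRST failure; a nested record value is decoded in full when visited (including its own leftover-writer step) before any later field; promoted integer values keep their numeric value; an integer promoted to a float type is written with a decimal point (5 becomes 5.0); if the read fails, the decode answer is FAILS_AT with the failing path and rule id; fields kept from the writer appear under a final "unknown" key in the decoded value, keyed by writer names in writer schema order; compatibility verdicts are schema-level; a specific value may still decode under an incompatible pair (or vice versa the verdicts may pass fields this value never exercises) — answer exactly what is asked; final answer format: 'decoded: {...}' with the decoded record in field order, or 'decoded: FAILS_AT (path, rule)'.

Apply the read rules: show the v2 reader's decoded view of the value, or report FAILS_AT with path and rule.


arrows below run writer -> reader for Shipment
decoding the Shipment value with the v2 reader:
  status := null (not supplied -> null)
  latitude := null (not supplied -> null)
  verified := true (no value, default fills)
  zip := -7
  writer codes: kept under "unknown"
  => decoded: {"status": null, "latitude": null, "verified": true, "zip": -7, "unknown": {"codes": {}}}

decoded: {"status": null, "latitude": null, "verified": true, "zip": -7, "unknown": {"codes": {}}}


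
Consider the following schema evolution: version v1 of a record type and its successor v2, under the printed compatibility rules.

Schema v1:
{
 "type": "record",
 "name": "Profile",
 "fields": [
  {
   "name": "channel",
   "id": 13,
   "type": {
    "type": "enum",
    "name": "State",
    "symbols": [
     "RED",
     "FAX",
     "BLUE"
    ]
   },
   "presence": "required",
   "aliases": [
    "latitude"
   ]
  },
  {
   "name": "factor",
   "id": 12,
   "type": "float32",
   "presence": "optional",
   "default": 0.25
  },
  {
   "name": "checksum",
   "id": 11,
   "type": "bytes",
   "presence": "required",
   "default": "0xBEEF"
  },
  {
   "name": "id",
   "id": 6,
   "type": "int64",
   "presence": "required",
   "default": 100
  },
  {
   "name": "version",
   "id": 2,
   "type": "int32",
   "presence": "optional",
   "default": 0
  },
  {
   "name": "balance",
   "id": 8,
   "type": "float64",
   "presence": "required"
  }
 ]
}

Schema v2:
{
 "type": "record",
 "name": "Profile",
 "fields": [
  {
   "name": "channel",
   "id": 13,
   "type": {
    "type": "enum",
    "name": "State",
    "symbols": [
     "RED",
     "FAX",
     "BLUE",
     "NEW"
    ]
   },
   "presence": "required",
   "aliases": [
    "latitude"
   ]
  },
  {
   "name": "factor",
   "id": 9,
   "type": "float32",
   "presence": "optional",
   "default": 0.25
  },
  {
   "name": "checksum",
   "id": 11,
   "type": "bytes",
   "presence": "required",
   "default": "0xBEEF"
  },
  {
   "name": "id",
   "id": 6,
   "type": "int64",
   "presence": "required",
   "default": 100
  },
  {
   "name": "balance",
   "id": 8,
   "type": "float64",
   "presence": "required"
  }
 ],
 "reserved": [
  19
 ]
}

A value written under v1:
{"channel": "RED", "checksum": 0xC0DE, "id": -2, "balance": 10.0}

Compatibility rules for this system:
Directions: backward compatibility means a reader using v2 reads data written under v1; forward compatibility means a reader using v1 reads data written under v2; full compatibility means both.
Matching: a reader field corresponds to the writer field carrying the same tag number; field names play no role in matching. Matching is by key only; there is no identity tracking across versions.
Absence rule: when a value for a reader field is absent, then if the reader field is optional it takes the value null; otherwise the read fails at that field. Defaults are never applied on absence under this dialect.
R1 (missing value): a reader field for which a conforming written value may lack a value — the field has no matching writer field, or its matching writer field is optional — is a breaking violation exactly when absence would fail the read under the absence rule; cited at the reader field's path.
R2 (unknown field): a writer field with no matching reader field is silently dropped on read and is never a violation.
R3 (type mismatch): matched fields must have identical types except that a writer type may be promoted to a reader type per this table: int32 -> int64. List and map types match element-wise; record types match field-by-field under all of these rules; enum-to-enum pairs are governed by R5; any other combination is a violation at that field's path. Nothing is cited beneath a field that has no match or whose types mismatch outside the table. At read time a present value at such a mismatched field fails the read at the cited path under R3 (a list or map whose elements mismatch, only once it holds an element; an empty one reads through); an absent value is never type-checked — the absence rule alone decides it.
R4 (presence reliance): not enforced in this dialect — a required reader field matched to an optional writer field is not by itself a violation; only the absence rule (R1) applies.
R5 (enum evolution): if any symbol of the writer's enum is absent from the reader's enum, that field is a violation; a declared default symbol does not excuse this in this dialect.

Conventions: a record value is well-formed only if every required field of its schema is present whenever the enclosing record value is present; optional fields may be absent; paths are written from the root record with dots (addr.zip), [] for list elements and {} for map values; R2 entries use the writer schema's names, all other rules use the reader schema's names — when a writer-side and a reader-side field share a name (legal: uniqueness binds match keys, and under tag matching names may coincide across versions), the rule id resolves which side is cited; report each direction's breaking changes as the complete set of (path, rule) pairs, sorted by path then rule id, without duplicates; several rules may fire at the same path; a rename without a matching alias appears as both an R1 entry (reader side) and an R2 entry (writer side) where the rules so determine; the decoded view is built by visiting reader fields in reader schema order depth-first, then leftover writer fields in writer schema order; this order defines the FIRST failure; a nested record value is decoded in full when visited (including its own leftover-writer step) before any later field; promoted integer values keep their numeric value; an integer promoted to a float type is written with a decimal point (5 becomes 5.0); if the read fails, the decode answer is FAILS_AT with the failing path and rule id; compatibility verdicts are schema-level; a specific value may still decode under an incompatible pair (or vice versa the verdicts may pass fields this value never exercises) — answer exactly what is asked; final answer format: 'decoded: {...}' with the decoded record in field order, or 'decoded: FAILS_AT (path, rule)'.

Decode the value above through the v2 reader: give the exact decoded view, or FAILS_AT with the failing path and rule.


the writer's type comes first in each Profile pair
migrating the Profile value to v2:
  channel := "RED"
  factor := null (absent, optional -> null)
  checksum := 0xC0DE
  id := -2
  balance := 10.0
  => decoded: {"channel": "RED", "factor": null, "checksum": 0xC0DE, "id": -2, "balance": 10.0}
remaining Profile differences; none change what is asked:
  field factor in record Profile: tag 12 changed to 9 -> no rule fires on it and the decoded Profile view is identical with or without it
  enum State (field channel in record Profile): symbol NEW added -> shifts the Profile verdicts, not this decode

decoded: {"channel": "RED", "factor": null, "checksum": 0xC0DE, "id": -2, "balance": 10.0}


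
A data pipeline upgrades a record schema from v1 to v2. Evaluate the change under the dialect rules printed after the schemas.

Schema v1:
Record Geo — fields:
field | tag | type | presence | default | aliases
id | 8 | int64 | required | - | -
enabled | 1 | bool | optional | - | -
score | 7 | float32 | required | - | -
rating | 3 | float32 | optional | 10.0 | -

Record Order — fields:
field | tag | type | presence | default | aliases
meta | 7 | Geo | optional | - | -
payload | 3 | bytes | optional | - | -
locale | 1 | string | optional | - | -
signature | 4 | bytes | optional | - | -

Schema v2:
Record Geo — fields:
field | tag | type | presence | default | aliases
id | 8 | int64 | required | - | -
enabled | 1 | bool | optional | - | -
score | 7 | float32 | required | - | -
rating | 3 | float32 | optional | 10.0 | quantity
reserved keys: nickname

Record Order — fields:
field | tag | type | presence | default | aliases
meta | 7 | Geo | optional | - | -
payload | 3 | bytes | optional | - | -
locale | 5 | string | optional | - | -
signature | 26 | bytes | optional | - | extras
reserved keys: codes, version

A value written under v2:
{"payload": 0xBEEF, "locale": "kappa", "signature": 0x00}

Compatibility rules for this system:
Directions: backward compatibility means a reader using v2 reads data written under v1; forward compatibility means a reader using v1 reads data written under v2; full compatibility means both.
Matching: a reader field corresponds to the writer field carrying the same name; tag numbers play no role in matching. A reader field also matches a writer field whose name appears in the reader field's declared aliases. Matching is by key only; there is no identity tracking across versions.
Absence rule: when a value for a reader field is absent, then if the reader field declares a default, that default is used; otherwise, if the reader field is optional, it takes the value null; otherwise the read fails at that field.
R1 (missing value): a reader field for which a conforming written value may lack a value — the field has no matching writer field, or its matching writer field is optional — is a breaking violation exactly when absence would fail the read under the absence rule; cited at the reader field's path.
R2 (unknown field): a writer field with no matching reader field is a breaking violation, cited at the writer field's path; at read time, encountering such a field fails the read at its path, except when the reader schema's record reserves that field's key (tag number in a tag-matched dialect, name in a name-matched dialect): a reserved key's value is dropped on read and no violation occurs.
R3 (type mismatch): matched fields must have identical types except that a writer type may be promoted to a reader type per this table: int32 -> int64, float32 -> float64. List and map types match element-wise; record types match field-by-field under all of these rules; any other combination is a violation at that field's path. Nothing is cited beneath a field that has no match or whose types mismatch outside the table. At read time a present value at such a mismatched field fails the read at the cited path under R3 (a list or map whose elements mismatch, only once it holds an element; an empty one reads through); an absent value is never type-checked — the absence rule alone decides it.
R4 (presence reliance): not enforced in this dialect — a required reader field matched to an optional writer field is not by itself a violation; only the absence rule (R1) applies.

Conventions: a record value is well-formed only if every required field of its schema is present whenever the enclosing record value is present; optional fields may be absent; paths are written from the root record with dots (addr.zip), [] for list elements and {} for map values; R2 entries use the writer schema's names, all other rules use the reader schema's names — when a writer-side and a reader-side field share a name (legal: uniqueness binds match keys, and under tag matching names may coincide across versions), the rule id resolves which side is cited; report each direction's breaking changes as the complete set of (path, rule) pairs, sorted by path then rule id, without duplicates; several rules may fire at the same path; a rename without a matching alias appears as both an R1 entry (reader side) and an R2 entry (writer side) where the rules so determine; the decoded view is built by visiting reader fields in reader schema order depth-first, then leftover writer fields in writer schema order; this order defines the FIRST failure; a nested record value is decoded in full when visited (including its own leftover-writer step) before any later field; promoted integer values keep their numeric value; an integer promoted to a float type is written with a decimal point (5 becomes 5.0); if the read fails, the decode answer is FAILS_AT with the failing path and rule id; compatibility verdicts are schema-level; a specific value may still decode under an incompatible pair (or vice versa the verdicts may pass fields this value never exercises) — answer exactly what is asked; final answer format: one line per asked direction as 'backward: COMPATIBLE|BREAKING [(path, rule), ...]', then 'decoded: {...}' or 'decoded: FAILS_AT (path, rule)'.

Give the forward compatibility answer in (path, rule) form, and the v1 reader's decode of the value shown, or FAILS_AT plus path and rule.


in Order below, arrows point writer -> reader
forward for Order (reader v1, writer v2):
  meta: Geo -> Geo, writer optional; from meta
  payload: bytes -> bytes, writer optional; from payload
  locale: string -> string, writer optional; from locale
  signature: bytes -> bytes, writer optional; from signature
  meta.id: int64 -> int64, writer required; from meta.id
  meta.enabled: bool -> bool, writer optional; from meta.enabled
  meta.score: float32 -> float32, writer required; from meta.score
  meta.rating: float32 -> float32, writer optional; from meta.rating
  nothing fires on Order: forward is COMPATIBLE
migrating the Order value to v1:
  meta := null (not supplied -> null)
  payload := 0xBEEF
  locale := "kappa"
  signature := 0x00
  => decoded: {"meta": null, "payload": 0xBEEF, "locale": "kappa", "signature": 0x00}
remaining Order differences; none change what is asked:
  field locale in record Order: tag 1 changed to 5 -> inert for the asked Order verdict: nothing fires
  field signature in record Order: tag 4 changed to 26 -> inert for the asked Order verdict: nothing fires

forward: COMPATIBLE []; decoded: {"meta": null, "payload": 0xBEEF, "locale": "kappa", "signature": 0x00}


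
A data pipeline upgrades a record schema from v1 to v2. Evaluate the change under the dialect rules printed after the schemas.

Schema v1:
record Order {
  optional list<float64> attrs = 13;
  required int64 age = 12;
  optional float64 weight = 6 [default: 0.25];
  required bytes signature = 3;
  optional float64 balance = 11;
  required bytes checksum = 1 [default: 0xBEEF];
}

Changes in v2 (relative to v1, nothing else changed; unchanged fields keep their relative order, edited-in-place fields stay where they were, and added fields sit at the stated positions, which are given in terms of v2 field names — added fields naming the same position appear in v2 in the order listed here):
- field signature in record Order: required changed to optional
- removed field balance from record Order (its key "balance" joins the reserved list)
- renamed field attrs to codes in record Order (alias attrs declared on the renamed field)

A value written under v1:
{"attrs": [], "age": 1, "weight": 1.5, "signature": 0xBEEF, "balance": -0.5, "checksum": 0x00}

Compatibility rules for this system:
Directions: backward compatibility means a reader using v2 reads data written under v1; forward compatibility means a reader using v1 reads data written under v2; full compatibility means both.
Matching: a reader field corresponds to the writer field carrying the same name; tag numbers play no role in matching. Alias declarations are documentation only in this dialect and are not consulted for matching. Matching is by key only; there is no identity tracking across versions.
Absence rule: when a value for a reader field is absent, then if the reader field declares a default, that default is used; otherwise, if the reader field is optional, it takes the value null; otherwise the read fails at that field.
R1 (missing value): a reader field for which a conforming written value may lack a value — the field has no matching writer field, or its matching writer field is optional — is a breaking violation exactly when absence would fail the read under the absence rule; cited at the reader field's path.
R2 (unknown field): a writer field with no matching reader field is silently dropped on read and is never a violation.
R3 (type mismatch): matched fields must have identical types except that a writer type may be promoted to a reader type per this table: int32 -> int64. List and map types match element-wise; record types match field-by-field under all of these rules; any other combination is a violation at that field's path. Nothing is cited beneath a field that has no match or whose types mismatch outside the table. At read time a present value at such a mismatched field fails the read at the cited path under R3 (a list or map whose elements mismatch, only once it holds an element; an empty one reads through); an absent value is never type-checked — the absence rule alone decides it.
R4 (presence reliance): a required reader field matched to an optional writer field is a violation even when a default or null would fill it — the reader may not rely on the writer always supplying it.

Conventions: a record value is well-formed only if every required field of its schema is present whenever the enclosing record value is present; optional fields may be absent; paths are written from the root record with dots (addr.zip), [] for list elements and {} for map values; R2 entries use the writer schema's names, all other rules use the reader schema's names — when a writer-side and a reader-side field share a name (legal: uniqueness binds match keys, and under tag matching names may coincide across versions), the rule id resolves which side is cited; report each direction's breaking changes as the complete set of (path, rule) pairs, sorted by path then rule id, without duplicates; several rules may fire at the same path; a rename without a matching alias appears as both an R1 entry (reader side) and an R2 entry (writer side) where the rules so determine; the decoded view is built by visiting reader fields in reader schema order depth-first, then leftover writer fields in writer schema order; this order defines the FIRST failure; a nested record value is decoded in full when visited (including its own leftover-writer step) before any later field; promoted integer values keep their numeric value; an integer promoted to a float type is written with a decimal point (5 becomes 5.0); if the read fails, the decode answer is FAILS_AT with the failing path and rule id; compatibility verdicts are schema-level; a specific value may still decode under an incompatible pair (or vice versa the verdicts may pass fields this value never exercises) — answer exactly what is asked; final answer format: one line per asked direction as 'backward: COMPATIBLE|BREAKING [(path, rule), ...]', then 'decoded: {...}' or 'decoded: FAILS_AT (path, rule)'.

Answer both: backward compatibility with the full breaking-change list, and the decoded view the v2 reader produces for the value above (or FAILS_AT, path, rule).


in Order below, arrows point writer -> reader
backward analysis of Order with v2 as reader and v1 as writer:
  codes: no writer match
  writer required, int64 -> int64: reader age maps from writer age
  writer optional, float64 -> float64: reader weight maps from writer weight
  writer required, bytes -> bytes: reader signature maps from writer signature
  writer required, bytes -> bytes: reader checksum maps from writer checksum
  writer attrs: unknown to reader
  writer balance: unknown to reader
  => backward: COMPATIBLE
decoding the Order value with the v2 reader:
  codes := null (not supplied -> null)
  age := 1
  weight := 1.5
  signature := 0xBEEF
  checksum := 0x00
  writer attrs: unmatched, discarded
  writer balance: unmatched, discarded
  => decoded: {"codes": null, "age": 1, "weight": 1.5, "signature": 0xBEEF, "checksum": 0x00}
the other Order changes do not affect what is asked:
  field signature in record Order: required changed to optional -> affects forward compatibility only, which is not asked

backward: COMPATIBLE []; decoded: {"codes": null, "age": 1, "weight": 1.5, "signature": 0xBEEF, "checksum": 0x00}


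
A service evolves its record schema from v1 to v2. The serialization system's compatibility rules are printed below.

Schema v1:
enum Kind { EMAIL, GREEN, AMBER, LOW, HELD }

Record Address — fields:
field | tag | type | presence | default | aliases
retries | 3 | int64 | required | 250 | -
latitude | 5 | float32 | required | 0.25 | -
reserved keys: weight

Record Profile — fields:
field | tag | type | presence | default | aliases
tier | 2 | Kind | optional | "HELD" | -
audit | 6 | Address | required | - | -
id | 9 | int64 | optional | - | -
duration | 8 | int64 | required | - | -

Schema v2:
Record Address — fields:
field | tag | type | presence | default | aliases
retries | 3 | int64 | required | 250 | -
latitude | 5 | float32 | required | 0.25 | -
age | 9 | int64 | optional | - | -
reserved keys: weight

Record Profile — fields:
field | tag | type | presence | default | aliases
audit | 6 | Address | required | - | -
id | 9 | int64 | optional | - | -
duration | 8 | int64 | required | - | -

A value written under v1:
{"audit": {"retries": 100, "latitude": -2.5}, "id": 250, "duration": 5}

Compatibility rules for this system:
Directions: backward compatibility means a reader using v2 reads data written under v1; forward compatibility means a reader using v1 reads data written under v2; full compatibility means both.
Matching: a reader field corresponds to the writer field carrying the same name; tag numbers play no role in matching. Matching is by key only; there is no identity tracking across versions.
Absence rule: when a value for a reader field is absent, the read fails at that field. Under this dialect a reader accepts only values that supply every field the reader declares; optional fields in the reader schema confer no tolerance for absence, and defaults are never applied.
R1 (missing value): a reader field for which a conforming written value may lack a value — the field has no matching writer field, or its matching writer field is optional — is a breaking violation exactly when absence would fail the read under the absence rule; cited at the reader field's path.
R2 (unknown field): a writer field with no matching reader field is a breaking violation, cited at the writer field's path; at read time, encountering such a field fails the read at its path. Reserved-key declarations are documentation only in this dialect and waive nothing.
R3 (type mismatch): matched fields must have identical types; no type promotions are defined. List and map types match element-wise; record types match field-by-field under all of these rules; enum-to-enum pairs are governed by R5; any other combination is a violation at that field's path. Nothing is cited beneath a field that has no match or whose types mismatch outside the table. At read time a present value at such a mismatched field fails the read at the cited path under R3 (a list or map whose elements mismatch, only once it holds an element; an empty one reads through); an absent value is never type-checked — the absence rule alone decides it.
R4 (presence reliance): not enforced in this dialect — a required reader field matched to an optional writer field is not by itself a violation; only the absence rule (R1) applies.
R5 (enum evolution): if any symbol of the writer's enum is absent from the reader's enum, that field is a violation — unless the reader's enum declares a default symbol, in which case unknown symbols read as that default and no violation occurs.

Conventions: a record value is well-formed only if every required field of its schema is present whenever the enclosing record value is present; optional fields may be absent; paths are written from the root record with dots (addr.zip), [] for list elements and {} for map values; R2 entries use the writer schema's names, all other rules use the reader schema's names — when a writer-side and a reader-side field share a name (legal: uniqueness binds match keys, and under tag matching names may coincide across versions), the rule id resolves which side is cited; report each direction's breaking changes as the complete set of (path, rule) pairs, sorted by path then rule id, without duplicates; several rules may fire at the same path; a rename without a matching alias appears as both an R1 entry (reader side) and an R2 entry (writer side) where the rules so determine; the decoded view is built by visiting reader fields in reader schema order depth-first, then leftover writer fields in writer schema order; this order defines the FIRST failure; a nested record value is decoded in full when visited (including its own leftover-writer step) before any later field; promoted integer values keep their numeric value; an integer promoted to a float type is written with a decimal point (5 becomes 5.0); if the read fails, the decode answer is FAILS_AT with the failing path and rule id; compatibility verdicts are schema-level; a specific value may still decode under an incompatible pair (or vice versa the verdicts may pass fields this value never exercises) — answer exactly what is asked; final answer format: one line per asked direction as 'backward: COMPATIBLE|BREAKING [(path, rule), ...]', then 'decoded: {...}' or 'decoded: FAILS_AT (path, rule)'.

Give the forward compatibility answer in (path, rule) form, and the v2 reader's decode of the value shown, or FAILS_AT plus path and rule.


forward: BREAKING [(audit.age, R2), (id, R1), (tier, R1)]; decoded: FAILS_AT (audit.age, R1)

each type pair in Profile: writer, then reader
forward analysis of Profile with v1 as reader and v2 as writer:
  tier: no writer-side match
  writer required, Address -> Address: reader audit maps from writer audit
  writer optional, int64 -> int64: reader id maps from writer id
  writer required, int64 -> int64: reader duration maps from writer duration
  writer required, int64 -> int64: reader audit.retries maps from writer audit.retries
  writer required, float32 -> float32: reader audit.latitude maps from writer audit.latitude
  writer audit.age: unknown to reader
  R2 fires at audit.age
  R1 fires at id
  R1 fires at tier
  => forward verdict for Profile: BREAKING, 3 violation(s)
decode walk for Profile under reader schema v2:
  audit.retries := 100
  audit.latitude := -2.5
  read fails at audit.age under R1 (no fill)
  => FAILS_AT (audit.age, R1)


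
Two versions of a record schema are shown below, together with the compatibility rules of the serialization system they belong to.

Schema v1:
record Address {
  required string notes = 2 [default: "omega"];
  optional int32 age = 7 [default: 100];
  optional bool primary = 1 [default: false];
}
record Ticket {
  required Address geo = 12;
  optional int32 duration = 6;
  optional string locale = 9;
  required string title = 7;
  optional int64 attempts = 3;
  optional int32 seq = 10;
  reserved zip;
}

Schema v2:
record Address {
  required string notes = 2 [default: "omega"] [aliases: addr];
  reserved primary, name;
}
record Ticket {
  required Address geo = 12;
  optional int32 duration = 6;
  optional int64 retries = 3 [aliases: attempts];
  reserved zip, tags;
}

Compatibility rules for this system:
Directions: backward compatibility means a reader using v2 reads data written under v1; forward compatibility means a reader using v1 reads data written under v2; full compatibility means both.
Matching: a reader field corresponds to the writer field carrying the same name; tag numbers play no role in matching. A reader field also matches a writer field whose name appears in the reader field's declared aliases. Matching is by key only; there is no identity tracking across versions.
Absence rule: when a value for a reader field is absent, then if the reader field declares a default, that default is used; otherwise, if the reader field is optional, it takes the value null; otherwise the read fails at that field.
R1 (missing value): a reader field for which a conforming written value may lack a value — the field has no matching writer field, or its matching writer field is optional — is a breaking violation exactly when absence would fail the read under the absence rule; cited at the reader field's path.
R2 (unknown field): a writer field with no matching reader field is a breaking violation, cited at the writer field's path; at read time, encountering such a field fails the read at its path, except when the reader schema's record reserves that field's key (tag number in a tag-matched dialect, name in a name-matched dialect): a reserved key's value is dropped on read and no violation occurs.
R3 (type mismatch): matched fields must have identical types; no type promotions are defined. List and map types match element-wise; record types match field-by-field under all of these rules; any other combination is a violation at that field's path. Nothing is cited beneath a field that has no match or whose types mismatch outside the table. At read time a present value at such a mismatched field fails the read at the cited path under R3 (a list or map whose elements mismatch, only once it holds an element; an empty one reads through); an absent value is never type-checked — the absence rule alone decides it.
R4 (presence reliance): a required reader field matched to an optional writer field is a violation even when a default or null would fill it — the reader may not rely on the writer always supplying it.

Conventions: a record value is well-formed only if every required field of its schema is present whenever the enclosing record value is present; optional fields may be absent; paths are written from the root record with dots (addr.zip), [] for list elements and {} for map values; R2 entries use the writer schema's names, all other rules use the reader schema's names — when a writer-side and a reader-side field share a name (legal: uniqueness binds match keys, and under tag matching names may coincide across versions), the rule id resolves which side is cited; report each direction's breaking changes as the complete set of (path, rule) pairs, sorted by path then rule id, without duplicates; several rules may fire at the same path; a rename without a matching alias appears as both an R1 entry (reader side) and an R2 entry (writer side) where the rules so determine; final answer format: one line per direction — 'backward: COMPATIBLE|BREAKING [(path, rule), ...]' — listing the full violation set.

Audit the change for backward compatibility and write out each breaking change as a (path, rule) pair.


in Ticket below, arrows point writer -> reader
backward analysis of Ticket with v2 as reader and v1 as writer:
  geo: Address -> Address, writer required; from geo
  duration: int32 -> int32, writer optional; from duration
  retries: int64 -> int64, writer optional; from attempts
  writer locale: unknown to reader
  writer title: unknown to reader
  writer seq: unknown to reader
  geo.notes: string -> string, writer required; from geo.notes
  writer geo.age: unknown to reader
  writer geo.primary: unknown to reader
  breaking: (geo.age, R2)
  breaking: (locale, R2)
  breaking: (seq, R2)
  breaking: (title, R2)
  backward on Ticket therefore BREAKING (4)
ruling out the remaining Ticket differences:
  renamed field attempts to retries in record Ticket (alias attempts declared on the renamed field) -> affects forward compatibility only, which is not asked
  removed field primary from record Address (its key "primary" joins the reserved list) -> triggers nothing under Ticket's printed rules — same verdict

backward: BREAKING [(geo.age, R2), (locale, R2), (seq, R2), (title, R2)]
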